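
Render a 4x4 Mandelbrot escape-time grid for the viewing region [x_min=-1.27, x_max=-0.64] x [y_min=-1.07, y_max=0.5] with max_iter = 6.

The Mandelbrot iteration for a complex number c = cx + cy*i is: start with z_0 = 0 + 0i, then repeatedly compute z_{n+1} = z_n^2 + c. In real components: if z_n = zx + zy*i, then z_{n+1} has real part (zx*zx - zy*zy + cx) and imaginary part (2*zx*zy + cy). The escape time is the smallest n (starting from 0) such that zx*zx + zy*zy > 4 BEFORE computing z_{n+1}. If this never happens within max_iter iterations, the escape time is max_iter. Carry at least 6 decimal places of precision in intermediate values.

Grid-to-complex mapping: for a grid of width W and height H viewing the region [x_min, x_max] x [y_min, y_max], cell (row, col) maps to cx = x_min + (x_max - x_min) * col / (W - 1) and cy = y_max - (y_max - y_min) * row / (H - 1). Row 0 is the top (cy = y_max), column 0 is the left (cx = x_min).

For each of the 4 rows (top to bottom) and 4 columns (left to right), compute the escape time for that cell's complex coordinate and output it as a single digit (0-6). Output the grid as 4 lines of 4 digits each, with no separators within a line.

Answer: 4566
6666
3556
3333

Derivation:
(row=0, col=0): c = -1.2700 + 0.5000i → escape time 4
(row=0, col=1): c = -1.0600 + 0.5000i → escape time 5
(row=0, col=2): c = -0.8500 + 0.5000i → escape time 6
(row=0, col=3): c = -0.6400 + 0.5000i → escape time 6
(row=1, col=0): c = -1.2700 + -0.0233i → escape time 6
(row=1, col=1): c = -1.0600 + -0.0233i → escape time 6
(row=1, col=2): c = -0.8500 + -0.0233i → escape time 6
(row=1, col=3): c = -0.6400 + -0.0233i → escape time 6
(row=2, col=0): c = -1.2700 + -0.5467i → escape time 3
(row=2, col=1): c = -1.0600 + -0.5467i → escape time 5
(row=2, col=2): c = -0.8500 + -0.5467i → escape time 5
(row=2, col=3): c = -0.6400 + -0.5467i → escape time 6
(row=3, col=0): c = -1.2700 + -1.0700i → escape time 3
(row=3, col=1): c = -1.0600 + -1.0700i → escape time 3
(row=3, col=2): c = -0.8500 + -1.0700i → escape time 3
(row=3, col=3): c = -0.6400 + -1.0700i → escape time 3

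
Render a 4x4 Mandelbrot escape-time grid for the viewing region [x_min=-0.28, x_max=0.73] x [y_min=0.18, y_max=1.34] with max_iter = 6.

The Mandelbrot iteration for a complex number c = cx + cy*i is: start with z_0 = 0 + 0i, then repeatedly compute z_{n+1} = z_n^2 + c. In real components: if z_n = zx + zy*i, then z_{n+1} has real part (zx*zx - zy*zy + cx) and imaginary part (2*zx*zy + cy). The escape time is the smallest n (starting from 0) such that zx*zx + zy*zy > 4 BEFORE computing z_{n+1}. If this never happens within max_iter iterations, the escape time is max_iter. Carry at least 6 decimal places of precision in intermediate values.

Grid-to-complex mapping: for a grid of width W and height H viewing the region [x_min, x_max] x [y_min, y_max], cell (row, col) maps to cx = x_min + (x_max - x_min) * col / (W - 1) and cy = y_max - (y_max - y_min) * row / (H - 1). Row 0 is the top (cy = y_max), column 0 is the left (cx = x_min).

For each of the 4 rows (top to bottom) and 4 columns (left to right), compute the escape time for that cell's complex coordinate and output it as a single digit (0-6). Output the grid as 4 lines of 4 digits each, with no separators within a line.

Answer: 2222
6532
6663
6663

Derivation:
(row=0, col=0): c = -0.2800 + 1.3400i → escape time 2
(row=0, col=1): c = 0.0567 + 1.3400i → escape time 2
(row=0, col=2): c = 0.3933 + 1.3400i → escape time 2
(row=0, col=3): c = 0.7300 + 1.3400i → escape time 2
(row=1, col=0): c = -0.2800 + 0.9533i → escape time 6
(row=1, col=1): c = 0.0567 + 0.9533i → escape time 5
(row=1, col=2): c = 0.3933 + 0.9533i → escape time 3
(row=1, col=3): c = 0.7300 + 0.9533i → escape time 2
(row=2, col=0): c = -0.2800 + 0.5667i → escape time 6
(row=2, col=1): c = 0.0567 + 0.5667i → escape time 6
(row=2, col=2): c = 0.3933 + 0.5667i → escape time 6
(row=2, col=3): c = 0.7300 + 0.5667i → escape time 3
(row=3, col=0): c = -0.2800 + 0.1800i → escape time 6
(row=3, col=1): c = 0.0567 + 0.1800i → escape time 6
(row=3, col=2): c = 0.3933 + 0.1800i → escape time 6
(row=3, col=3): c = 0.7300 + 0.1800i → escape time 3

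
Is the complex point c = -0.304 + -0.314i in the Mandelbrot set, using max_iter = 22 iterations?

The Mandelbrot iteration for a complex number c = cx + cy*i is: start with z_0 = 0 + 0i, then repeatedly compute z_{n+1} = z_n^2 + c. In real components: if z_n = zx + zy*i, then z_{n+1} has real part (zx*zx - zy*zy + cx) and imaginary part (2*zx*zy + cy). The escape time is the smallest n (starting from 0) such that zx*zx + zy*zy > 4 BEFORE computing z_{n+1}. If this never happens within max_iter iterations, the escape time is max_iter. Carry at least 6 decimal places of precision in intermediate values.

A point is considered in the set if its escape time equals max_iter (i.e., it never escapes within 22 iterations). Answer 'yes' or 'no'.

z_0 = 0 + 0i, c = -0.3040 + -0.3140i
Iter 1: z = -0.3040 + -0.3140i, |z|^2 = 0.1910
Iter 2: z = -0.3102 + -0.1231i, |z|^2 = 0.1114
Iter 3: z = -0.2229 + -0.2376i, |z|^2 = 0.1062
Iter 4: z = -0.3108 + -0.2080i, |z|^2 = 0.1399
Iter 5: z = -0.2507 + -0.1847i, |z|^2 = 0.0970
Iter 6: z = -0.2753 + -0.2214i, |z|^2 = 0.1248
Iter 7: z = -0.2772 + -0.1921i, |z|^2 = 0.1138
Iter 8: z = -0.2640 + -0.2075i, |z|^2 = 0.1128
Iter 9: z = -0.2773 + -0.2044i, |z|^2 = 0.1187
Iter 10: z = -0.2689 + -0.2006i, |z|^2 = 0.1125
Iter 11: z = -0.2719 + -0.2061i, |z|^2 = 0.1164
Iter 12: z = -0.2725 + -0.2019i, |z|^2 = 0.1150
Iter 13: z = -0.2705 + -0.2040i, |z|^2 = 0.1148
Iter 14: z = -0.2724 + -0.2037i, |z|^2 = 0.1157
Iter 15: z = -0.2713 + -0.2030i, |z|^2 = 0.1148
Iter 16: z = -0.2716 + -0.2039i, |z|^2 = 0.1153
Iter 17: z = -0.2718 + -0.2033i, |z|^2 = 0.1152
Iter 18: z = -0.2715 + -0.2035i, |z|^2 = 0.1151
Iter 19: z = -0.2717 + -0.2035i, |z|^2 = 0.1153
Iter 20: z = -0.2716 + -0.2034i, |z|^2 = 0.1151
Iter 21: z = -0.2716 + -0.2035i, |z|^2 = 0.1152
Did not escape in 22 iterations → in set

Answer: yes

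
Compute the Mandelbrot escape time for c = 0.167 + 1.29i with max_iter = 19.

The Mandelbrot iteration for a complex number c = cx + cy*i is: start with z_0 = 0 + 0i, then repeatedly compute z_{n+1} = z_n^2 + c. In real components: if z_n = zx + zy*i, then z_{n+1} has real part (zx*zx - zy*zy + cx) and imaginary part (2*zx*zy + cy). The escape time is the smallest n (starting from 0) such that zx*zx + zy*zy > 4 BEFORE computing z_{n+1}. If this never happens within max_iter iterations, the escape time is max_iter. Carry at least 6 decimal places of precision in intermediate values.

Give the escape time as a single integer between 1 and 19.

z_0 = 0 + 0i, c = 0.1670 + 1.2900i
Iter 1: z = 0.1670 + 1.2900i, |z|^2 = 1.6920
Iter 2: z = -1.4692 + 1.7209i, |z|^2 = 5.1199
Escaped at iteration 2

Answer: 2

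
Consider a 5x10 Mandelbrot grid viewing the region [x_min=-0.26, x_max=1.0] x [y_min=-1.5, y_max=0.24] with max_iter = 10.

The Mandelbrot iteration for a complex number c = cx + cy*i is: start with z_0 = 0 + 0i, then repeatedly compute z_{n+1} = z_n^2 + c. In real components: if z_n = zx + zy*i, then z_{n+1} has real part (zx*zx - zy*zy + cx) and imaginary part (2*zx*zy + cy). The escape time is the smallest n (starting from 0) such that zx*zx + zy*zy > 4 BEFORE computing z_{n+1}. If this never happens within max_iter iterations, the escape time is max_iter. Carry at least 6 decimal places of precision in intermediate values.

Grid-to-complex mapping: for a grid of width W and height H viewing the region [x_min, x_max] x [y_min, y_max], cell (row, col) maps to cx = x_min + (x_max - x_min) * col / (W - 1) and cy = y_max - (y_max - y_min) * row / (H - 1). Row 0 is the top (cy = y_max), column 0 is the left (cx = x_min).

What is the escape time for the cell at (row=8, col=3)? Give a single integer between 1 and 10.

z_0 = 0 + 0i, c = 0.6850 + -1.3067i
Iter 1: z = 0.6850 + -1.3067i, |z|^2 = 2.1766
Iter 2: z = -0.5532 + -3.0968i, |z|^2 = 9.8961
Escaped at iteration 2

Answer: 2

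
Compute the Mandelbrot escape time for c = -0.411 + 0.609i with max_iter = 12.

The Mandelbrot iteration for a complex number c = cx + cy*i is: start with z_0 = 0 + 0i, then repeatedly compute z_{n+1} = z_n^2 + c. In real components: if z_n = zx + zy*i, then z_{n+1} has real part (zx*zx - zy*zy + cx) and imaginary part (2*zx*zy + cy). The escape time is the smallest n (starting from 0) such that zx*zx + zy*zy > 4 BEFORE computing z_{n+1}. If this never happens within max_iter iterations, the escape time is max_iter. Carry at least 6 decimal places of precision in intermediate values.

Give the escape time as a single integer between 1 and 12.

Answer: 12

Derivation:
z_0 = 0 + 0i, c = -0.4110 + 0.6090i
Iter 1: z = -0.4110 + 0.6090i, |z|^2 = 0.5398
Iter 2: z = -0.6130 + 0.1084i, |z|^2 = 0.3875
Iter 3: z = -0.0470 + 0.4761i, |z|^2 = 0.2289
Iter 4: z = -0.6355 + 0.5642i, |z|^2 = 0.7222
Iter 5: z = -0.3255 + -0.1081i, |z|^2 = 0.1176
Iter 6: z = -0.3167 + 0.6794i, |z|^2 = 0.5618
Iter 7: z = -0.7722 + 0.1787i, |z|^2 = 0.6283
Iter 8: z = 0.1534 + 0.3331i, |z|^2 = 0.1345
Iter 9: z = -0.4984 + 0.7112i, |z|^2 = 0.7542
Iter 10: z = -0.6684 + -0.0999i, |z|^2 = 0.4567
Iter 11: z = 0.0258 + 0.7426i, |z|^2 = 0.5520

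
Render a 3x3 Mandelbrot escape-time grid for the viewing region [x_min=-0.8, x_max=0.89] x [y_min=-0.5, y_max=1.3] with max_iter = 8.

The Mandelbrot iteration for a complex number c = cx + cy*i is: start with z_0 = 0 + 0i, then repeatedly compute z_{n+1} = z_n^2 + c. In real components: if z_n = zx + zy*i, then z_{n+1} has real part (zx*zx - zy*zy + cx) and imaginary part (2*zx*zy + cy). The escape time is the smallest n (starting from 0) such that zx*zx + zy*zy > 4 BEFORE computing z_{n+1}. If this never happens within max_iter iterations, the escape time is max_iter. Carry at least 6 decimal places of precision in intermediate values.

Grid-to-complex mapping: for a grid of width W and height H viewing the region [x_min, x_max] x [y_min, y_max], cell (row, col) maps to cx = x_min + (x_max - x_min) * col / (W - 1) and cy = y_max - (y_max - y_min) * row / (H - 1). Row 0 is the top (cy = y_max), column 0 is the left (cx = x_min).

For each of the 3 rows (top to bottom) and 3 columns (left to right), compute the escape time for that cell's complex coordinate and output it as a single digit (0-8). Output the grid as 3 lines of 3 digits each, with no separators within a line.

(row=0, col=0): c = -0.8000 + 1.3000i → escape time 2
(row=0, col=1): c = 0.0450 + 1.3000i → escape time 2
(row=0, col=2): c = 0.8900 + 1.3000i → escape time 2
(row=1, col=0): c = -0.8000 + 0.4000i → escape time 7
(row=1, col=1): c = 0.0450 + 0.4000i → escape time 8
(row=1, col=2): c = 0.8900 + 0.4000i → escape time 3
(row=2, col=0): c = -0.8000 + -0.5000i → escape time 6
(row=2, col=1): c = 0.0450 + -0.5000i → escape time 8
(row=2, col=2): c = 0.8900 + -0.5000i → escape time 3

Answer: 222
783
683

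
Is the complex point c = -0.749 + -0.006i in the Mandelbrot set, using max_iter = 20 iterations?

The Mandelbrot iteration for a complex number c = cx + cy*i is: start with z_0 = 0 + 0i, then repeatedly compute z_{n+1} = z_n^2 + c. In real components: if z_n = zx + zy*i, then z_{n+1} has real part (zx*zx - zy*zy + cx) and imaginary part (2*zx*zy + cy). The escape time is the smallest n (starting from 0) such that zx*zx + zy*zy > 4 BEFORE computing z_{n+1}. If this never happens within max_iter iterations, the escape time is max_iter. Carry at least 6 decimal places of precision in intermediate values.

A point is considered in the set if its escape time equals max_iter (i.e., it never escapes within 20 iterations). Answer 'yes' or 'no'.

z_0 = 0 + 0i, c = -0.7490 + -0.0060i
Iter 1: z = -0.7490 + -0.0060i, |z|^2 = 0.5610
Iter 2: z = -0.1880 + 0.0030i, |z|^2 = 0.0354
Iter 3: z = -0.7137 + -0.0071i, |z|^2 = 0.5093
Iter 4: z = -0.2398 + 0.0042i, |z|^2 = 0.0575
Iter 5: z = -0.6915 + -0.0080i, |z|^2 = 0.4783
Iter 6: z = -0.2708 + 0.0051i, |z|^2 = 0.0734
Iter 7: z = -0.6757 + -0.0087i, |z|^2 = 0.4566
Iter 8: z = -0.2925 + 0.0058i, |z|^2 = 0.0856
Iter 9: z = -0.6635 + -0.0094i, |z|^2 = 0.4403
Iter 10: z = -0.3089 + 0.0065i, |z|^2 = 0.0955
Iter 11: z = -0.6536 + -0.0100i, |z|^2 = 0.4273
Iter 12: z = -0.3219 + 0.0071i, |z|^2 = 0.1037
Iter 13: z = -0.6454 + -0.0106i, |z|^2 = 0.4167
Iter 14: z = -0.3325 + 0.0076i, |z|^2 = 0.1106
Iter 15: z = -0.6385 + -0.0111i, |z|^2 = 0.4078
Iter 16: z = -0.3415 + 0.0081i, |z|^2 = 0.1167
Iter 17: z = -0.6325 + -0.0116i, |z|^2 = 0.4002
Iter 18: z = -0.3491 + 0.0086i, |z|^2 = 0.1220
Iter 19: z = -0.6272 + -0.0120i, |z|^2 = 0.3935
Did not escape in 20 iterations → in set

Answer: yes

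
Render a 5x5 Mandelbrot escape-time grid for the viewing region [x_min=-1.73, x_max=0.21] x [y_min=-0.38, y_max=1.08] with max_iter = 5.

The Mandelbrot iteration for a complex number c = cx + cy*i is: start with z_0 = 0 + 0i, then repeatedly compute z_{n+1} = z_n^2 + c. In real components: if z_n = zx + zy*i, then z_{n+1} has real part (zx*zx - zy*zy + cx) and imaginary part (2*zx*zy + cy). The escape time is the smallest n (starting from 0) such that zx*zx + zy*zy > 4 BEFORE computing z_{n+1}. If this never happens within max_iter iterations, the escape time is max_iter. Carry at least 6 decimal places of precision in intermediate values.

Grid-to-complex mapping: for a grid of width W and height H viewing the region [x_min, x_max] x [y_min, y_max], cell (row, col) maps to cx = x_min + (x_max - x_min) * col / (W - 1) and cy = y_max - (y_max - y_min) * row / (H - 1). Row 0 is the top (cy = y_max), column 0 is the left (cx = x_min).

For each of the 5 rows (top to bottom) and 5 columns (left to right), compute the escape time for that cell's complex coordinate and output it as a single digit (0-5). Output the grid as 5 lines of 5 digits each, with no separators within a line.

(row=0, col=0): c = -1.7300 + 1.0800i → escape time 1
(row=0, col=1): c = -1.2450 + 1.0800i → escape time 3
(row=0, col=2): c = -0.7600 + 1.0800i → escape time 3
(row=0, col=3): c = -0.2750 + 1.0800i → escape time 5
(row=0, col=4): c = 0.2100 + 1.0800i → escape time 3
(row=1, col=0): c = -1.7300 + 0.7150i → escape time 3
(row=1, col=1): c = -1.2450 + 0.7150i → escape time 3
(row=1, col=2): c = -0.7600 + 0.7150i → escape time 4
(row=1, col=3): c = -0.2750 + 0.7150i → escape time 5
(row=1, col=4): c = 0.2100 + 0.7150i → escape time 5
(row=2, col=0): c = -1.7300 + 0.3500i → escape time 4
(row=2, col=1): c = -1.2450 + 0.3500i → escape time 5
(row=2, col=2): c = -0.7600 + 0.3500i → escape time 5
(row=2, col=3): c = -0.2750 + 0.3500i → escape time 5
(row=2, col=4): c = 0.2100 + 0.3500i → escape time 5
(row=3, col=0): c = -1.7300 + -0.0150i → escape time 5
(row=3, col=1): c = -1.2450 + -0.0150i → escape time 5
(row=3, col=2): c = -0.7600 + -0.0150i → escape time 5
(row=3, col=3): c = -0.2750 + -0.0150i → escape time 5
(row=3, col=4): c = 0.2100 + -0.0150i → escape time 5
(row=4, col=0): c = -1.7300 + -0.3800i → escape time 3
(row=4, col=1): c = -1.2450 + -0.3800i → escape time 5
(row=4, col=2): c = -0.7600 + -0.3800i → escape time 5
(row=4, col=3): c = -0.2750 + -0.3800i → escape time 5
(row=4, col=4): c = 0.2100 + -0.3800i → escape time 5

Answer: 13353
33455
45555
55555
35555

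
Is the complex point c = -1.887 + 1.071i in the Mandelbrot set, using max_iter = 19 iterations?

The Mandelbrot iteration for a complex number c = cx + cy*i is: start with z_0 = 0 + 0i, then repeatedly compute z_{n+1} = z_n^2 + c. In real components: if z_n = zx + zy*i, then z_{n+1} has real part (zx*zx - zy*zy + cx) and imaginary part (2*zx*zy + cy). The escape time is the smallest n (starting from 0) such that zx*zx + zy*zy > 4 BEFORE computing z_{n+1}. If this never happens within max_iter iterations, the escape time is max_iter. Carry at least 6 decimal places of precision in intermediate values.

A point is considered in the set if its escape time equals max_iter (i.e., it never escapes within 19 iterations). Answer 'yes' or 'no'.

Answer: no

Derivation:
z_0 = 0 + 0i, c = -1.8870 + 1.0710i
Iter 1: z = -1.8870 + 1.0710i, |z|^2 = 4.7078
Escaped at iteration 1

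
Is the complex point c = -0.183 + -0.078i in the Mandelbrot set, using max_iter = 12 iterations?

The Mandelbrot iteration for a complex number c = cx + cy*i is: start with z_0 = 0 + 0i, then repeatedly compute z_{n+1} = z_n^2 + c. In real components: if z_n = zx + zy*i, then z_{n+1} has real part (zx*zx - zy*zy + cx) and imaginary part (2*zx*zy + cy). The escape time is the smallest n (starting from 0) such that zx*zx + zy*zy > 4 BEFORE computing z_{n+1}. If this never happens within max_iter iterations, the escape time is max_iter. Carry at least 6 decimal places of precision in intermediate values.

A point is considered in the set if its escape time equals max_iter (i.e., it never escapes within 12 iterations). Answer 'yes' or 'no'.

Answer: yes

Derivation:
z_0 = 0 + 0i, c = -0.1830 + -0.0780i
Iter 1: z = -0.1830 + -0.0780i, |z|^2 = 0.0396
Iter 2: z = -0.1556 + -0.0495i, |z|^2 = 0.0267
Iter 3: z = -0.1612 + -0.0626i, |z|^2 = 0.0299
Iter 4: z = -0.1609 + -0.0578i, |z|^2 = 0.0292
Iter 5: z = -0.1604 + -0.0594i, |z|^2 = 0.0293
Iter 6: z = -0.1608 + -0.0589i, |z|^2 = 0.0293
Iter 7: z = -0.1606 + -0.0590i, |z|^2 = 0.0293
Iter 8: z = -0.1607 + -0.0590i, |z|^2 = 0.0293
Iter 9: z = -0.1607 + -0.0590i, |z|^2 = 0.0293
Iter 10: z = -0.1607 + -0.0590i, |z|^2 = 0.0293
Iter 11: z = -0.1607 + -0.0590i, |z|^2 = 0.0293
Did not escape in 12 iterations → in set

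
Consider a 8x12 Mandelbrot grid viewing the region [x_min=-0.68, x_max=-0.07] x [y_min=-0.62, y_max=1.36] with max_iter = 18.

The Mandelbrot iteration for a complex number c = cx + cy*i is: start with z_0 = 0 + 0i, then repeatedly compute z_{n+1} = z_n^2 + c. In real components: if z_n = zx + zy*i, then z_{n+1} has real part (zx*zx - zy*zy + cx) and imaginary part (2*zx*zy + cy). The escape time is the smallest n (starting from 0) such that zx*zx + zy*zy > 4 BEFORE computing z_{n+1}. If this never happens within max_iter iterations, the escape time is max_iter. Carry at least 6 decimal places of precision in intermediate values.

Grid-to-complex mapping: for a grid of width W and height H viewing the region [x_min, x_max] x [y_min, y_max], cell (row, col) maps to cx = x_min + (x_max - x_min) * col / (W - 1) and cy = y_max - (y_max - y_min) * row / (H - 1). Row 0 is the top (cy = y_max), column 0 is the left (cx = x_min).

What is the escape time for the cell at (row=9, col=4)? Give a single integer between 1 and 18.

Answer: 18

Derivation:
z_0 = 0 + 0i, c = -0.3314 + -0.2600i
Iter 1: z = -0.3314 + -0.2600i, |z|^2 = 0.1774
Iter 2: z = -0.2892 + -0.0877i, |z|^2 = 0.0913
Iter 3: z = -0.2555 + -0.2093i, |z|^2 = 0.1091
Iter 4: z = -0.3100 + -0.1531i, |z|^2 = 0.1195
Iter 5: z = -0.2588 + -0.1651i, |z|^2 = 0.0942
Iter 6: z = -0.2917 + -0.1745i, |z|^2 = 0.1156
Iter 7: z = -0.2768 + -0.1582i, |z|^2 = 0.1016
Iter 8: z = -0.2798 + -0.1724i, |z|^2 = 0.1080
Iter 9: z = -0.2829 + -0.1635i, |z|^2 = 0.1067
Iter 10: z = -0.2781 + -0.1675i, |z|^2 = 0.1054
Iter 11: z = -0.2821 + -0.1668i, |z|^2 = 0.1074
Iter 12: z = -0.2797 + -0.1659i, |z|^2 = 0.1057
Iter 13: z = -0.2807 + -0.1672i, |z|^2 = 0.1068
Iter 14: z = -0.2806 + -0.1661i, |z|^2 = 0.1063
Iter 15: z = -0.2803 + -0.1668i, |z|^2 = 0.1064
Iter 16: z = -0.2807 + -0.1665i, |z|^2 = 0.1065
Iter 17: z = -0.2804 + -0.1665i, |z|^2 = 0.1063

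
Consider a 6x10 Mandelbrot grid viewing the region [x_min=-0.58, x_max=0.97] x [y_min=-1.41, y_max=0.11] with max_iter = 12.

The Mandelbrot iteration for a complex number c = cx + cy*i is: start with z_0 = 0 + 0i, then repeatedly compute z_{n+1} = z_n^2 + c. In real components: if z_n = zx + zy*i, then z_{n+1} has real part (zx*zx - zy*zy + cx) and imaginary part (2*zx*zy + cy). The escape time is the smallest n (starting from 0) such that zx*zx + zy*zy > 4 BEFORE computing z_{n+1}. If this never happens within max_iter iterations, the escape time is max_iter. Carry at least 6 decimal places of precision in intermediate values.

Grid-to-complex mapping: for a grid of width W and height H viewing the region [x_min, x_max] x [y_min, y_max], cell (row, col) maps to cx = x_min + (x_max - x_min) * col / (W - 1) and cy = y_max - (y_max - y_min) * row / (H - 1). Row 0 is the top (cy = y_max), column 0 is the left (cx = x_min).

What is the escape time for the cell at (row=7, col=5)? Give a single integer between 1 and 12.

Answer: 2

Derivation:
z_0 = 0 + 0i, c = 0.9700 + -1.0722i
Iter 1: z = 0.9700 + -1.0722i, |z|^2 = 2.0906
Iter 2: z = 0.7612 + -3.1523i, |z|^2 = 10.5167
Escaped at iteration 2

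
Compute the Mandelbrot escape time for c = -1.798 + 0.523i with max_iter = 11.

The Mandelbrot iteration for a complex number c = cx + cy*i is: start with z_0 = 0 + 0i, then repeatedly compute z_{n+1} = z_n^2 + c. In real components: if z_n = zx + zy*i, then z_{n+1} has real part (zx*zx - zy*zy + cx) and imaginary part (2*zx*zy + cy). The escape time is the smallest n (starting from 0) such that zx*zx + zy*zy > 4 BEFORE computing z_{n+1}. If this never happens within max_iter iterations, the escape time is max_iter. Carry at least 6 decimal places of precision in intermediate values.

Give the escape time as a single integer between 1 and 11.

Answer: 3

Derivation:
z_0 = 0 + 0i, c = -1.7980 + 0.5230i
Iter 1: z = -1.7980 + 0.5230i, |z|^2 = 3.5063
Iter 2: z = 1.1613 + -1.3577i, |z|^2 = 3.1919
Iter 3: z = -2.2928 + -2.6303i, |z|^2 = 12.1757
Escaped at iteration 3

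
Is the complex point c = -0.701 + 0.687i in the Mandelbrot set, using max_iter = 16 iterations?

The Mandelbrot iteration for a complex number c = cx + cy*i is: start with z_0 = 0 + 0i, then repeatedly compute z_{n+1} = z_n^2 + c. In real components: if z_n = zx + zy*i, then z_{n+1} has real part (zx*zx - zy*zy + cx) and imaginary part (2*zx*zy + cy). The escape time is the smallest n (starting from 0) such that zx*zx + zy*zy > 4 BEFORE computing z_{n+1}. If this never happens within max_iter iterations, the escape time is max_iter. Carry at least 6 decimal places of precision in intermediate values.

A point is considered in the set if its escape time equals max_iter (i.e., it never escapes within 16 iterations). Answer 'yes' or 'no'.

z_0 = 0 + 0i, c = -0.7010 + 0.6870i
Iter 1: z = -0.7010 + 0.6870i, |z|^2 = 0.9634
Iter 2: z = -0.6816 + -0.2762i, |z|^2 = 0.5408
Iter 3: z = -0.3127 + 1.0635i, |z|^2 = 1.2288
Iter 4: z = -1.7341 + 0.0218i, |z|^2 = 3.0077
Iter 5: z = 2.3058 + 0.6113i, |z|^2 = 5.6904
Escaped at iteration 5

Answer: no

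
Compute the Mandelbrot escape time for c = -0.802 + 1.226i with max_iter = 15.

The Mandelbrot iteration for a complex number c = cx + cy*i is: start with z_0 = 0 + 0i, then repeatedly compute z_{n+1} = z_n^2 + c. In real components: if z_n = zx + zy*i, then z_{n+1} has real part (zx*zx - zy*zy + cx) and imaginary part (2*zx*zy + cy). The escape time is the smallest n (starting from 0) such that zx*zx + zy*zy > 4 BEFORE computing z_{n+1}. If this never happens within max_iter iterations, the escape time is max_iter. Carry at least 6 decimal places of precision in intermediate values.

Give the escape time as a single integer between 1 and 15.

Answer: 3

Derivation:
z_0 = 0 + 0i, c = -0.8020 + 1.2260i
Iter 1: z = -0.8020 + 1.2260i, |z|^2 = 2.1463
Iter 2: z = -1.6619 + -0.7405i, |z|^2 = 3.3102
Iter 3: z = 1.4115 + 3.6872i, |z|^2 = 15.5880
Escaped at iteration 3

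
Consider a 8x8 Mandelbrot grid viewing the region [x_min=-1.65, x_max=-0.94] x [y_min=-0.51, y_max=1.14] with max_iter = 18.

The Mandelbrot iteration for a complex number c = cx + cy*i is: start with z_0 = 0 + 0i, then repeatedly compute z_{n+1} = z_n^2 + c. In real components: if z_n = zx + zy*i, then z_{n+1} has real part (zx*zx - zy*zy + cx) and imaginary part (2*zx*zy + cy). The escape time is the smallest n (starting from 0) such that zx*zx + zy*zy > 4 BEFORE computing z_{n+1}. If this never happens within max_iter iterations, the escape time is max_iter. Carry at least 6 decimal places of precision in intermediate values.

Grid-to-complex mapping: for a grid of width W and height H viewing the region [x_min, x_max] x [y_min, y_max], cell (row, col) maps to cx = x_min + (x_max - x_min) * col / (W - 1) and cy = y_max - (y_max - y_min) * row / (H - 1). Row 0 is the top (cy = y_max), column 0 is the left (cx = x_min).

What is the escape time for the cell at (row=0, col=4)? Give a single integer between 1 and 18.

z_0 = 0 + 0i, c = -1.2443 + 1.1400i
Iter 1: z = -1.2443 + 1.1400i, |z|^2 = 2.8478
Iter 2: z = -0.9956 + -1.6970i, |z|^2 = 3.8710
Iter 3: z = -3.1327 + 4.5191i, |z|^2 = 30.2365
Escaped at iteration 3

Answer: 3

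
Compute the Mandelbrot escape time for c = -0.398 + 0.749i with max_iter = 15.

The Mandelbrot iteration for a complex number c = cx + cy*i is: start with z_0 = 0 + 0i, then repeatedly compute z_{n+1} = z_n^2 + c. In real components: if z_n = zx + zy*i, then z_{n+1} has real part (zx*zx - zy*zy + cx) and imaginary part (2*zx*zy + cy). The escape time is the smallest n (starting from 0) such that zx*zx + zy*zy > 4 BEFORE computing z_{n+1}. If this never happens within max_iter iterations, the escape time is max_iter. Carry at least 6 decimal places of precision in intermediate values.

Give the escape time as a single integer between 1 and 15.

Answer: 7

Derivation:
z_0 = 0 + 0i, c = -0.3980 + 0.7490i
Iter 1: z = -0.3980 + 0.7490i, |z|^2 = 0.7194
Iter 2: z = -0.8006 + 0.1528i, |z|^2 = 0.6643
Iter 3: z = 0.2196 + 0.5043i, |z|^2 = 0.3026
Iter 4: z = -0.6041 + 0.9705i, |z|^2 = 1.3069
Iter 5: z = -0.9749 + -0.4236i, |z|^2 = 1.1300
Iter 6: z = 0.3730 + 1.5750i, |z|^2 = 2.6199
Iter 7: z = -2.7396 + 1.9240i, |z|^2 = 11.2073
Escaped at iteration 7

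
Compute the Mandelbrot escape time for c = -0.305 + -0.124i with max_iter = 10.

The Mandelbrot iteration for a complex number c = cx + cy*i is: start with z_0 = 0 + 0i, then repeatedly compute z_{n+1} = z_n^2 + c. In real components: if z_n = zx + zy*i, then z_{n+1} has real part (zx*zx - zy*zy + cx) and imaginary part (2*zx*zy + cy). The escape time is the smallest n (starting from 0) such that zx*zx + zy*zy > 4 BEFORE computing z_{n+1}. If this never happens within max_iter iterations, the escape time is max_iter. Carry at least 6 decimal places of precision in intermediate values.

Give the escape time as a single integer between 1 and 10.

Answer: 10

Derivation:
z_0 = 0 + 0i, c = -0.3050 + -0.1240i
Iter 1: z = -0.3050 + -0.1240i, |z|^2 = 0.1084
Iter 2: z = -0.2274 + -0.0484i, |z|^2 = 0.0540
Iter 3: z = -0.2557 + -0.1020i, |z|^2 = 0.0758
Iter 4: z = -0.2500 + -0.0718i, |z|^2 = 0.0677
Iter 5: z = -0.2476 + -0.0881i, |z|^2 = 0.0691
Iter 6: z = -0.2514 + -0.0804i, |z|^2 = 0.0697
Iter 7: z = -0.2482 + -0.0836i, |z|^2 = 0.0686
Iter 8: z = -0.2504 + -0.0825i, |z|^2 = 0.0695
Iter 9: z = -0.2491 + -0.0827i, |z|^2 = 0.0689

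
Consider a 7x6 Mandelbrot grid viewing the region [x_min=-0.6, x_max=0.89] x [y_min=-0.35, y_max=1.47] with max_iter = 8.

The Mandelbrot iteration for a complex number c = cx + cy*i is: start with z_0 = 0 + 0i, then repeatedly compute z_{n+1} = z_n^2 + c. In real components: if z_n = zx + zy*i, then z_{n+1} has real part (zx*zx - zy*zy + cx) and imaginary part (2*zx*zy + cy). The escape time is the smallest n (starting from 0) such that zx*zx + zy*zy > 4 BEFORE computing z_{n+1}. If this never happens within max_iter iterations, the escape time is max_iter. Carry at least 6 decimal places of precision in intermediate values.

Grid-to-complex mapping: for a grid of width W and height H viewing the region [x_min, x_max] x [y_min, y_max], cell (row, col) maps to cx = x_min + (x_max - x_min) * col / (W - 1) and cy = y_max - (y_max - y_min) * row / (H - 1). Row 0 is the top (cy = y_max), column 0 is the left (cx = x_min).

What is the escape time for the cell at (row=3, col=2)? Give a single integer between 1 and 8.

Answer: 8

Derivation:
z_0 = 0 + 0i, c = -0.1033 + 0.3780i
Iter 1: z = -0.1033 + 0.3780i, |z|^2 = 0.1536
Iter 2: z = -0.2355 + 0.2999i, |z|^2 = 0.1454
Iter 3: z = -0.1378 + 0.2367i, |z|^2 = 0.0750
Iter 4: z = -0.1404 + 0.3128i, |z|^2 = 0.1175
Iter 5: z = -0.1814 + 0.2902i, |z|^2 = 0.1171
Iter 6: z = -0.1546 + 0.2727i, |z|^2 = 0.0983
Iter 7: z = -0.1538 + 0.2937i, |z|^2 = 0.1099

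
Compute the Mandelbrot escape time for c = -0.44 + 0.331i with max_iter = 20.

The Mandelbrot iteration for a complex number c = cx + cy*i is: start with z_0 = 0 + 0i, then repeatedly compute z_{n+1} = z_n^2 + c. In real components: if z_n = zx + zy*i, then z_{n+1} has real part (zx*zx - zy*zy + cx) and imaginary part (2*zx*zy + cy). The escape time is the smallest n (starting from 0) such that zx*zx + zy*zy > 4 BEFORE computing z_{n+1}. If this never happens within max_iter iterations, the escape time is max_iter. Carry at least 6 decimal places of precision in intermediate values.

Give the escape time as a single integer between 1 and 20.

Answer: 20

Derivation:
z_0 = 0 + 0i, c = -0.4400 + 0.3310i
Iter 1: z = -0.4400 + 0.3310i, |z|^2 = 0.3032
Iter 2: z = -0.3560 + 0.0397i, |z|^2 = 0.1283
Iter 3: z = -0.3149 + 0.3027i, |z|^2 = 0.1908
Iter 4: z = -0.4325 + 0.1404i, |z|^2 = 0.2068
Iter 5: z = -0.2726 + 0.2096i, |z|^2 = 0.1183
Iter 6: z = -0.4096 + 0.2167i, |z|^2 = 0.2147
Iter 7: z = -0.3192 + 0.1535i, |z|^2 = 0.1254
Iter 8: z = -0.3617 + 0.2330i, |z|^2 = 0.1851
Iter 9: z = -0.3635 + 0.1624i, |z|^2 = 0.1585
Iter 10: z = -0.3343 + 0.2129i, |z|^2 = 0.1571
Iter 11: z = -0.3736 + 0.1887i, |z|^2 = 0.1752
Iter 12: z = -0.3360 + 0.1900i, |z|^2 = 0.1490
Iter 13: z = -0.3632 + 0.2033i, |z|^2 = 0.1732
Iter 14: z = -0.3494 + 0.1833i, |z|^2 = 0.1557
Iter 15: z = -0.3515 + 0.2029i, |z|^2 = 0.1647
Iter 16: z = -0.3576 + 0.1884i, |z|^2 = 0.1634
Iter 17: z = -0.3476 + 0.1963i, |z|^2 = 0.1594
Iter 18: z = -0.3577 + 0.1945i, |z|^2 = 0.1658
Iter 19: z = -0.3499 + 0.1918i, |z|^2 = 0.1592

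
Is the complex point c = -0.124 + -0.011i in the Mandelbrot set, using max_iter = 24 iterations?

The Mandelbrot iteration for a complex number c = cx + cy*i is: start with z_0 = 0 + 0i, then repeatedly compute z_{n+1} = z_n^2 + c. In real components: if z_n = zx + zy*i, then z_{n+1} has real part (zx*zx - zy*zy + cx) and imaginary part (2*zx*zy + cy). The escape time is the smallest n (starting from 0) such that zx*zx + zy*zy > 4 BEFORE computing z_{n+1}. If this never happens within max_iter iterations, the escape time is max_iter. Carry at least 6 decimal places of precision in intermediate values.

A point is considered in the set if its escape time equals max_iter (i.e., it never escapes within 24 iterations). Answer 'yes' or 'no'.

Answer: yes

Derivation:
z_0 = 0 + 0i, c = -0.1240 + -0.0110i
Iter 1: z = -0.1240 + -0.0110i, |z|^2 = 0.0155
Iter 2: z = -0.1087 + -0.0083i, |z|^2 = 0.0119
Iter 3: z = -0.1122 + -0.0092i, |z|^2 = 0.0127
Iter 4: z = -0.1115 + -0.0089i, |z|^2 = 0.0125
Iter 5: z = -0.1117 + -0.0090i, |z|^2 = 0.0125
Iter 6: z = -0.1116 + -0.0090i, |z|^2 = 0.0125
Iter 7: z = -0.1116 + -0.0090i, |z|^2 = 0.0125
Iter 8: z = -0.1116 + -0.0090i, |z|^2 = 0.0125
Iter 9: z = -0.1116 + -0.0090i, |z|^2 = 0.0125
Iter 10: z = -0.1116 + -0.0090i, |z|^2 = 0.0125
Iter 11: z = -0.1116 + -0.0090i, |z|^2 = 0.0125
Iter 12: z = -0.1116 + -0.0090i, |z|^2 = 0.0125
Iter 13: z = -0.1116 + -0.0090i, |z|^2 = 0.0125
Iter 14: z = -0.1116 + -0.0090i, |z|^2 = 0.0125
Iter 15: z = -0.1116 + -0.0090i, |z|^2 = 0.0125
Iter 16: z = -0.1116 + -0.0090i, |z|^2 = 0.0125
Iter 17: z = -0.1116 + -0.0090i, |z|^2 = 0.0125
Iter 18: z = -0.1116 + -0.0090i, |z|^2 = 0.0125
Iter 19: z = -0.1116 + -0.0090i, |z|^2 = 0.0125
Iter 20: z = -0.1116 + -0.0090i, |z|^2 = 0.0125
Iter 21: z = -0.1116 + -0.0090i, |z|^2 = 0.0125
Iter 22: z = -0.1116 + -0.0090i, |z|^2 = 0.0125
Iter 23: z = -0.1116 + -0.0090i, |z|^2 = 0.0125
Did not escape in 24 iterations → in set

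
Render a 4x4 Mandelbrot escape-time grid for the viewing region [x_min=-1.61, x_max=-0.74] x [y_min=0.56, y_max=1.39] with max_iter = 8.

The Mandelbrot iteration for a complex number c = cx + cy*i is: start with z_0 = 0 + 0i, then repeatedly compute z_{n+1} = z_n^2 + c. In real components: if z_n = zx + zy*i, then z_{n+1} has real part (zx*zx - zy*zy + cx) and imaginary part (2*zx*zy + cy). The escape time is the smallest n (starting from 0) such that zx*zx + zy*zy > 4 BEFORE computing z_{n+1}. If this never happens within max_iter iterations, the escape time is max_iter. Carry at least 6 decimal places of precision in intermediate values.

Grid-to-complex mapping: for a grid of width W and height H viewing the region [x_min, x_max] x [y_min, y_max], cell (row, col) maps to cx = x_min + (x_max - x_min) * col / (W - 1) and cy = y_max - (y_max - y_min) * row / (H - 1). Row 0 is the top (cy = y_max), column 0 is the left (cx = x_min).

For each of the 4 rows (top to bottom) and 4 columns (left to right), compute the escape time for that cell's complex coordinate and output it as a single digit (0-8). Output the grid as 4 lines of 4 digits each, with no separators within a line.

Answer: 1222
2233
3334
3356

Derivation:
(row=0, col=0): c = -1.6100 + 1.3900i → escape time 1
(row=0, col=1): c = -1.3200 + 1.3900i → escape time 2
(row=0, col=2): c = -1.0300 + 1.3900i → escape time 2
(row=0, col=3): c = -0.7400 + 1.3900i → escape time 2
(row=1, col=0): c = -1.6100 + 1.1133i → escape time 2
(row=1, col=1): c = -1.3200 + 1.1133i → escape time 2
(row=1, col=2): c = -1.0300 + 1.1133i → escape time 3
(row=1, col=3): c = -0.7400 + 1.1133i → escape time 3
(row=2, col=0): c = -1.6100 + 0.8367i → escape time 3
(row=2, col=1): c = -1.3200 + 0.8367i → escape time 3
(row=2, col=2): c = -1.0300 + 0.8367i → escape time 3
(row=2, col=3): c = -0.7400 + 0.8367i → escape time 4
(row=3, col=0): c = -1.6100 + 0.5600i → escape time 3
(row=3, col=1): c = -1.3200 + 0.5600i → escape time 3
(row=3, col=2): c = -1.0300 + 0.5600i → escape time 5
(row=3, col=3): c = -0.7400 + 0.5600i → escape time 6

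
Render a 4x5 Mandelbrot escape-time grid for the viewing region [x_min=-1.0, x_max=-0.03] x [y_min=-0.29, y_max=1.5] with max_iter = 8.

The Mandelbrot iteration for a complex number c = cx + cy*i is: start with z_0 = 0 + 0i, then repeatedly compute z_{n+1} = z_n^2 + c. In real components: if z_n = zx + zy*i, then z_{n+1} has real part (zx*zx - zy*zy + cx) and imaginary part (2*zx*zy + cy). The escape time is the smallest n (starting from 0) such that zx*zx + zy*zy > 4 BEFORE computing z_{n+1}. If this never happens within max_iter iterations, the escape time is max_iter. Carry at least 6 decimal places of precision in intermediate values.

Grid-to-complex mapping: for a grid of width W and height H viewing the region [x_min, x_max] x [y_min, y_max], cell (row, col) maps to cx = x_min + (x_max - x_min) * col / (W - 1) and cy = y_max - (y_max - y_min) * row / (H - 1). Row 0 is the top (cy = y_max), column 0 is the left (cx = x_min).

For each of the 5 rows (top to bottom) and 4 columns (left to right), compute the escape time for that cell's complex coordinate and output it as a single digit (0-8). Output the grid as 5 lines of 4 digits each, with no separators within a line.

(row=0, col=0): c = -1.0000 + 1.5000i → escape time 2
(row=0, col=1): c = -0.6767 + 1.5000i → escape time 2
(row=0, col=2): c = -0.3533 + 1.5000i → escape time 2
(row=0, col=3): c = -0.0300 + 1.5000i → escape time 2
(row=1, col=0): c = -1.0000 + 1.0525i → escape time 3
(row=1, col=1): c = -0.6767 + 1.0525i → escape time 3
(row=1, col=2): c = -0.3533 + 1.0525i → escape time 4
(row=1, col=3): c = -0.0300 + 1.0525i → escape time 6
(row=2, col=0): c = -1.0000 + 0.6050i → escape time 4
(row=2, col=1): c = -0.6767 + 0.6050i → escape time 7
(row=2, col=2): c = -0.3533 + 0.6050i → escape time 8
(row=2, col=3): c = -0.0300 + 0.6050i → escape time 8
(row=3, col=0): c = -1.0000 + 0.1575i → escape time 8
(row=3, col=1): c = -0.6767 + 0.1575i → escape time 8
(row=3, col=2): c = -0.3533 + 0.1575i → escape time 8
(row=3, col=3): c = -0.0300 + 0.1575i → escape time 8
(row=4, col=0): c = -1.0000 + -0.2900i → escape time 8
(row=4, col=1): c = -0.6767 + -0.2900i → escape time 8
(row=4, col=2): c = -0.3533 + -0.2900i → escape time 8
(row=4, col=3): c = -0.0300 + -0.2900i → escape time 8

Answer: 2222
3346
4788
8888
8888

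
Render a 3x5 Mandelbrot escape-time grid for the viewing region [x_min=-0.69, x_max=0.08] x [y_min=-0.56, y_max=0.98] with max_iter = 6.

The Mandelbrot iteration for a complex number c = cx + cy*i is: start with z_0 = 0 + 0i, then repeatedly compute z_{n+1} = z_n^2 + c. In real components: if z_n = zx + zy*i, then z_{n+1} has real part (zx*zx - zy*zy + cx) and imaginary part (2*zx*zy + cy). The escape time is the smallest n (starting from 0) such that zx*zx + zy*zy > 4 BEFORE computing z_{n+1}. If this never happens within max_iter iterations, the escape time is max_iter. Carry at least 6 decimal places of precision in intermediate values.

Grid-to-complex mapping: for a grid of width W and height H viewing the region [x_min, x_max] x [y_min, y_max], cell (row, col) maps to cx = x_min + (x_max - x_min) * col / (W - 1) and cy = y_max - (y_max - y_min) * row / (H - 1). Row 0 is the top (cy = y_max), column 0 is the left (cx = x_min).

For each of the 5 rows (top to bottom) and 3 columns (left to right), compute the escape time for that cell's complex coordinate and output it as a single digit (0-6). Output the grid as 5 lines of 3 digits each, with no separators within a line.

(row=0, col=0): c = -0.6900 + 0.9800i → escape time 4
(row=0, col=1): c = -0.3050 + 0.9800i → escape time 5
(row=0, col=2): c = 0.0800 + 0.9800i → escape time 4
(row=1, col=0): c = -0.6900 + 0.5950i → escape time 6
(row=1, col=1): c = -0.3050 + 0.5950i → escape time 6
(row=1, col=2): c = 0.0800 + 0.5950i → escape time 6
(row=2, col=0): c = -0.6900 + 0.2100i → escape time 6
(row=2, col=1): c = -0.3050 + 0.2100i → escape time 6
(row=2, col=2): c = 0.0800 + 0.2100i → escape time 6
(row=3, col=0): c = -0.6900 + -0.1750i → escape time 6
(row=3, col=1): c = -0.3050 + -0.1750i → escape time 6
(row=3, col=2): c = 0.0800 + -0.1750i → escape time 6
(row=4, col=0): c = -0.6900 + -0.5600i → escape time 6
(row=4, col=1): c = -0.3050 + -0.5600i → escape time 6
(row=4, col=2): c = 0.0800 + -0.5600i → escape time 6

Answer: 454
666
666
666
666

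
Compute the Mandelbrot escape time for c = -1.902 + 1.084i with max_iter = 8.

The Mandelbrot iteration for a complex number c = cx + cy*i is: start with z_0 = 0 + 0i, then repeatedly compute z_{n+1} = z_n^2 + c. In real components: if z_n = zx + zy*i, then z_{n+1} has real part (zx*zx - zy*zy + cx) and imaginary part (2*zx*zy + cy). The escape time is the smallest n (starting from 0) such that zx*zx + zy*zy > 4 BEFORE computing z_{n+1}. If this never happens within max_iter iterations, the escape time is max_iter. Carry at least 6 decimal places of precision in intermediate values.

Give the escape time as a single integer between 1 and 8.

z_0 = 0 + 0i, c = -1.9020 + 1.0840i
Iter 1: z = -1.9020 + 1.0840i, |z|^2 = 4.7927
Escaped at iteration 1

Answer: 1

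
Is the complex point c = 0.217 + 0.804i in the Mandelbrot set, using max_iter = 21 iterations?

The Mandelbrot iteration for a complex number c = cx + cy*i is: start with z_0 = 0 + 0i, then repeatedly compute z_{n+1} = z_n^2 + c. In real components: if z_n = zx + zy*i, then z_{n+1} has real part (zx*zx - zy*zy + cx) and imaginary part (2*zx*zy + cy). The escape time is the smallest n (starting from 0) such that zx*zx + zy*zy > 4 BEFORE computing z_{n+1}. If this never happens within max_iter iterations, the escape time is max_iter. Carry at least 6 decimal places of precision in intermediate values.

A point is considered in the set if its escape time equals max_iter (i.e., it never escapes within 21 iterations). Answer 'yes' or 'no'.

Answer: no

Derivation:
z_0 = 0 + 0i, c = 0.2170 + 0.8040i
Iter 1: z = 0.2170 + 0.8040i, |z|^2 = 0.6935
Iter 2: z = -0.3823 + 1.1529i, |z|^2 = 1.4754
Iter 3: z = -0.9661 + -0.0776i, |z|^2 = 0.9393
Iter 4: z = 1.1443 + 0.9539i, |z|^2 = 2.2194
Iter 5: z = 0.6164 + 2.9872i, |z|^2 = 9.3032
Escaped at iteration 5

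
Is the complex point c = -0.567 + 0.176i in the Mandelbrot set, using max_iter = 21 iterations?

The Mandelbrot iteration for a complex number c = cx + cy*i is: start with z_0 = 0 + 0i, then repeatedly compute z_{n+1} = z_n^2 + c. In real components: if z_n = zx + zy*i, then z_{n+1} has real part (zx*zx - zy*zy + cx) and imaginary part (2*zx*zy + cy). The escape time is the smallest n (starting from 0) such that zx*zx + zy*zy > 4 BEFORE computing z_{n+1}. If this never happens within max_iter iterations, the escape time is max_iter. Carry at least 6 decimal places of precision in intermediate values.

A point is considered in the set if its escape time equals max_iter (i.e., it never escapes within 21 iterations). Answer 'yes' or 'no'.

z_0 = 0 + 0i, c = -0.5670 + 0.1760i
Iter 1: z = -0.5670 + 0.1760i, |z|^2 = 0.3525
Iter 2: z = -0.2765 + -0.0236i, |z|^2 = 0.0770
Iter 3: z = -0.4911 + 0.1890i, |z|^2 = 0.2769
Iter 4: z = -0.3615 + -0.0097i, |z|^2 = 0.1308
Iter 5: z = -0.4364 + 0.1830i, |z|^2 = 0.2239
Iter 6: z = -0.4101 + 0.0163i, |z|^2 = 0.1684
Iter 7: z = -0.3991 + 0.1626i, |z|^2 = 0.1857
Iter 8: z = -0.4342 + 0.0462i, |z|^2 = 0.1906
Iter 9: z = -0.3806 + 0.1359i, |z|^2 = 0.1634
Iter 10: z = -0.4406 + 0.0725i, |z|^2 = 0.1994
Iter 11: z = -0.3781 + 0.1121i, |z|^2 = 0.1556
Iter 12: z = -0.4366 + 0.0912i, |z|^2 = 0.1989
Iter 13: z = -0.3847 + 0.0963i, |z|^2 = 0.1573
Iter 14: z = -0.4283 + 0.1019i, |z|^2 = 0.1938
Iter 15: z = -0.3940 + 0.0887i, |z|^2 = 0.1631
Iter 16: z = -0.4197 + 0.1061i, |z|^2 = 0.1874
Iter 17: z = -0.4021 + 0.0870i, |z|^2 = 0.1693
Iter 18: z = -0.4129 + 0.1061i, |z|^2 = 0.1817
Iter 19: z = -0.4078 + 0.0884i, |z|^2 = 0.1741
Iter 20: z = -0.4085 + 0.1039i, |z|^2 = 0.1777
Did not escape in 21 iterations → in set

Answer: yes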